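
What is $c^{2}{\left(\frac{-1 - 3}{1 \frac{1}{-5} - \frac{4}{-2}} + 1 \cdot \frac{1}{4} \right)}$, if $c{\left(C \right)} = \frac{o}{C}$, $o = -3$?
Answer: $\frac{11664}{5041} \approx 2.3138$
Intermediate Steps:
$c{\left(C \right)} = - \frac{3}{C}$
$c^{2}{\left(\frac{-1 - 3}{1 \frac{1}{-5} - \frac{4}{-2}} + 1 \cdot \frac{1}{4} \right)} = \left(- \frac{3}{\frac{-1 - 3}{1 \frac{1}{-5} - \frac{4}{-2}} + 1 \cdot \frac{1}{4}}\right)^{2} = \left(- \frac{3}{\frac{-1 - 3}{1 \left(- \frac{1}{5}\right) - -2} + 1 \cdot \frac{1}{4}}\right)^{2} = \left(- \frac{3}{- \frac{4}{- \frac{1}{5} + 2} + \frac{1}{4}}\right)^{2} = \left(- \frac{3}{- \frac{4}{\frac{9}{5}} + \frac{1}{4}}\right)^{2} = \left(- \frac{3}{\left(-4\right) \frac{5}{9} + \frac{1}{4}}\right)^{2} = \left(- \frac{3}{- \frac{20}{9} + \frac{1}{4}}\right)^{2} = \left(- \frac{3}{- \frac{71}{36}}\right)^{2} = \left(\left(-3\right) \left(- \frac{36}{71}\right)\right)^{2} = \left(\frac{108}{71}\right)^{2} = \frac{11664}{5041}$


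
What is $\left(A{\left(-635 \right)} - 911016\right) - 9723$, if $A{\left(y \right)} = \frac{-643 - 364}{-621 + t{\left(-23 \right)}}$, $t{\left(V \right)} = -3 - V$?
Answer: $- \frac{553363132}{601} \approx -9.2074 \cdot 10^{5}$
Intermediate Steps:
$A{\left(y \right)} = \frac{1007}{601}$ ($A{\left(y \right)} = \frac{-643 - 364}{-621 - -20} = - \frac{1007}{-621 + \left(-3 + 23\right)} = - \frac{1007}{-621 + 20} = - \frac{1007}{-601} = \left(-1007\right) \left(- \frac{1}{601}\right) = \frac{1007}{601}$)
$\left(A{\left(-635 \right)} - 911016\right) - 9723 = \left(\frac{1007}{601} - 911016\right) - 9723 = - \frac{547519609}{601} - 9723 = - \frac{553363132}{601}$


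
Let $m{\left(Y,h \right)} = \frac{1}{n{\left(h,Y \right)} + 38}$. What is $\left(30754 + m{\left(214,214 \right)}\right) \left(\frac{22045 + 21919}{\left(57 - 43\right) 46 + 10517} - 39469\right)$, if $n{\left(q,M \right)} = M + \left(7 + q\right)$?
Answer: $- \frac{6407353223487435}{5279153} \approx -1.2137 \cdot 10^{9}$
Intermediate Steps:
$n{\left(q,M \right)} = 7 + M + q$
$m{\left(Y,h \right)} = \frac{1}{45 + Y + h}$ ($m{\left(Y,h \right)} = \frac{1}{\left(7 + Y + h\right) + 38} = \frac{1}{45 + Y + h}$)
$\left(30754 + m{\left(214,214 \right)}\right) \left(\frac{22045 + 21919}{\left(57 - 43\right) 46 + 10517} - 39469\right) = \left(30754 + \frac{1}{45 + 214 + 214}\right) \left(\frac{22045 + 21919}{\left(57 - 43\right) 46 + 10517} - 39469\right) = \left(30754 + \frac{1}{473}\right) \left(\frac{43964}{14 \cdot 46 + 10517} - 39469\right) = \left(30754 + \frac{1}{473}\right) \left(\frac{43964}{644 + 10517} - 39469\right) = \frac{14546643 \left(\frac{43964}{11161} - 39469\right)}{473} = \frac{14546643}{473} \left(- \frac{440469545}{11161}\right) = - \frac{6407353223487435}{5279153}$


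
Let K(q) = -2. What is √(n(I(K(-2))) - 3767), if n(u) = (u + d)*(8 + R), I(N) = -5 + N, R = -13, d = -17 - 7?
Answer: 2*I*√903 ≈ 60.1*I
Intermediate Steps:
d = -24
n(u) = 120 - 5*u (n(u) = (u - 24)*(8 - 13) = (-24 + u)*(-5) = 120 - 5*u)
√(n(I(K(-2))) - 3767) = √((120 - 5*(-5 - 2)) - 3767) = √((120 - 5*(-7)) - 3767) = √((120 + 35) - 3767) = √(155 - 3767) = √(-3612) = 2*I*√903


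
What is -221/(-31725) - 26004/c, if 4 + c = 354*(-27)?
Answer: 413545051/151677225 ≈ 2.7265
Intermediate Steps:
c = -9562 (c = -4 + 354*(-27) = -4 - 9558 = -9562)
-221/(-31725) - 26004/c = -221/(-31725) - 26004/(-9562) = -221*(-1/31725) - 26004*(-1/9562) = 221/31725 + 13002/4781 = 413545051/151677225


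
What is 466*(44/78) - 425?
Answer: -6323/39 ≈ -162.13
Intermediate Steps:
466*(44/78) - 425 = 466*(44*(1/78)) - 425 = 466*(22/39) - 425 = 10252/39 - 425 = -6323/39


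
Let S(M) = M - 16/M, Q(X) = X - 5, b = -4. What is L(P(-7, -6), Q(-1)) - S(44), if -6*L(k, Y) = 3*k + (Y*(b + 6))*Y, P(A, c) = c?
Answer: -579/11 ≈ -52.636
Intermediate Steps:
Q(X) = -5 + X
L(k, Y) = -k/2 - Y**2/3 (L(k, Y) = -(3*k + (Y*(-4 + 6))*Y)/6 = -(3*k + (Y*2)*Y)/6 = -(3*k + (2*Y)*Y)/6 = -(3*k + 2*Y**2)/6 = -(2*Y**2 + 3*k)/6 = -k/2 - Y**2/3)
L(P(-7, -6), Q(-1)) - S(44) = (-1/2*(-6) - (-5 - 1)**2/3) - (44 - 16/44) = (3 - 1/3*(-6)**2) - (44 - 16*1/44) = (3 - 1/3*36) - (44 - 4/11) = (3 - 12) - 1*480/11 = -9 - 480/11 = -579/11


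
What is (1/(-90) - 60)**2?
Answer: 29170801/8100 ≈ 3601.3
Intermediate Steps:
(1/(-90) - 60)**2 = (-1/90 - 60)**2 = (-5401/90)**2 = 29170801/8100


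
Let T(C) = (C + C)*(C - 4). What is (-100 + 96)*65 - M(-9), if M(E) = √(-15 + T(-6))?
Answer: -260 - √105 ≈ -270.25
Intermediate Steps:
T(C) = 2*C*(-4 + C) (T(C) = (2*C)*(-4 + C) = 2*C*(-4 + C))
M(E) = √105 (M(E) = √(-15 + 2*(-6)*(-4 - 6)) = √(-15 + 2*(-6)*(-10)) = √(-15 + 120) = √105)
(-100 + 96)*65 - M(-9) = (-100 + 96)*65 - √105 = -4*65 - √105 = -260 - √105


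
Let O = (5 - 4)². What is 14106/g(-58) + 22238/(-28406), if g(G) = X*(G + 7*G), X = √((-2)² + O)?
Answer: -11119/14203 - 7053*√5/1160 ≈ -14.379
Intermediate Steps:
O = 1 (O = 1² = 1)
X = √5 (X = √((-2)² + 1) = √(4 + 1) = √5 ≈ 2.2361)
g(G) = 8*G*√5 (g(G) = √5*(G + 7*G) = √5*(8*G) = 8*G*√5)
14106/g(-58) + 22238/(-28406) = 14106/((8*(-58)*√5)) + 22238/(-28406) = 14106/((-464*√5)) + 22238*(-1/28406) = 14106*(-√5/2320) - 11119/14203 = -7053*√5/1160 - 11119/14203 = -11119/14203 - 7053*√5/1160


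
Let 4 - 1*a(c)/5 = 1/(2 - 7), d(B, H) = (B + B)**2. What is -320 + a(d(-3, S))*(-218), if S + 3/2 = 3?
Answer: -4898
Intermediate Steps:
S = 3/2 (S = -3/2 + 3 = 3/2 ≈ 1.5000)
d(B, H) = 4*B**2 (d(B, H) = (2*B)**2 = 4*B**2)
a(c) = 21 (a(c) = 20 - 5/(2 - 7) = 20 - 5/(-5) = 20 - 5*(-1/5) = 20 + 1 = 21)
-320 + a(d(-3, S))*(-218) = -320 + 21*(-218) = -320 - 4578 = -4898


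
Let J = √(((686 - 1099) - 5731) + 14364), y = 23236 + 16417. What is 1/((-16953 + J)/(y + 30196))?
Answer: -394716699/95798663 - 46566*√2055/95798663 ≈ -4.1423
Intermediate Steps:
y = 39653
J = 2*√2055 (J = √((-413 - 5731) + 14364) = √(-6144 + 14364) = √8220 = 2*√2055 ≈ 90.664)
1/((-16953 + J)/(y + 30196)) = 1/((-16953 + 2*√2055)/(39653 + 30196)) = 1/((-16953 + 2*√2055)/69849) = 1/((-16953 + 2*√2055)*(1/69849)) = 1/(-5651/23283 + 2*√2055/69849)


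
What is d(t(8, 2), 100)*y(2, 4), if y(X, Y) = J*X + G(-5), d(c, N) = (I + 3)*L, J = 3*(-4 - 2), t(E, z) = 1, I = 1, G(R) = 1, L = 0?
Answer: 0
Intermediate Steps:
J = -18 (J = 3*(-6) = -18)
d(c, N) = 0 (d(c, N) = (1 + 3)*0 = 4*0 = 0)
y(X, Y) = 1 - 18*X (y(X, Y) = -18*X + 1 = 1 - 18*X)
d(t(8, 2), 100)*y(2, 4) = 0*(1 - 18*2) = 0*(1 - 36) = 0*(-35) = 0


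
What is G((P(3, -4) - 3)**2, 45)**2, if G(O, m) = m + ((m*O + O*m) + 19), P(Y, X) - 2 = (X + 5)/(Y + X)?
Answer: 179776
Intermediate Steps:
P(Y, X) = 2 + (5 + X)/(X + Y) (P(Y, X) = 2 + (X + 5)/(Y + X) = 2 + (5 + X)/(X + Y))
G(O, m) = 19 + m + 2*O*m (G(O, m) = m + ((O*m + O*m) + 19) = m + (2*O*m + 19) = m + (19 + 2*O*m) = 19 + m + 2*O*m)
G((P(3, -4) - 3)**2, 45)**2 = (19 + 45 + 2*((5 + 2*3 + 3*(-4))/(-4 + 3) - 3)**2*45)**2 = (19 + 45 + 2*((5 + 6 - 12)/(-1) - 3)**2*45)**2 = (19 + 45 + 2*(-1*(-1) - 3)**2*45)**2 = (19 + 45 + 2*(1 - 3)**2*45)**2 = (19 + 45 + 2*(-2)**2*45)**2 = (19 + 45 + 2*4*45)**2 = (19 + 45 + 360)**2 = 424**2 = 179776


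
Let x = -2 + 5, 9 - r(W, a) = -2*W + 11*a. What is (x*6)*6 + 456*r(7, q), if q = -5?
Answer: 35676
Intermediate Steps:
r(W, a) = 9 - 11*a + 2*W (r(W, a) = 9 - (-2*W + 11*a) = 9 + (-11*a + 2*W) = 9 - 11*a + 2*W)
x = 3
(x*6)*6 + 456*r(7, q) = (3*6)*6 + 456*(9 - 11*(-5) + 2*7) = 18*6 + 456*(9 + 55 + 14) = 108 + 456*78 = 108 + 35568 = 35676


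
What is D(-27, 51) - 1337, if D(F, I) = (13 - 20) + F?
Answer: -1371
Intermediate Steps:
D(F, I) = -7 + F
D(-27, 51) - 1337 = (-7 - 27) - 1337 = -34 - 1337 = -1371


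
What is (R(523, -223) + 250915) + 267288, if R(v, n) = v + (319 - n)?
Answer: 519268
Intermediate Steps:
R(v, n) = 319 + v - n
(R(523, -223) + 250915) + 267288 = ((319 + 523 - 1*(-223)) + 250915) + 267288 = ((319 + 523 + 223) + 250915) + 267288 = (1065 + 250915) + 267288 = 251980 + 267288 = 519268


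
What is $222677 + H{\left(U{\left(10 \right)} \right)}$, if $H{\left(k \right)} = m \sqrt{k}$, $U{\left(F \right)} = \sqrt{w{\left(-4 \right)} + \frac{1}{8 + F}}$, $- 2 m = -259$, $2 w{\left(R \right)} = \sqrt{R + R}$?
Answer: $222677 + \frac{259 \cdot 2^{\frac{3}{4}} \sqrt{3} \sqrt[4]{1 + 18 i \sqrt{2}}}{12} \approx 2.2281 \cdot 10^{5} + 52.77 i$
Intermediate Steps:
$w{\left(R \right)} = \frac{\sqrt{2} \sqrt{R}}{2}$ ($w{\left(R \right)} = \frac{\sqrt{R + R}}{2} = \frac{\sqrt{2 R}}{2} = \frac{\sqrt{2} \sqrt{R}}{2}$)
$m = \frac{259}{2}$ ($m = \left(- \frac{1}{2}\right) \left(-259\right) = \frac{259}{2} \approx 129.5$)
$U{\left(F \right)} = \sqrt{\frac{1}{8 + F} + i \sqrt{2}}$ ($U{\left(F \right)} = \sqrt{\frac{\sqrt{2} \sqrt{-4}}{2} + \frac{1}{8 + F}} = \sqrt{\frac{\sqrt{2} \cdot 2 i}{2} + \frac{1}{8 + F}} = \sqrt{i \sqrt{2} + \frac{1}{8 + F}} = \sqrt{\frac{1}{8 + F} + i \sqrt{2}}$)
$H{\left(k \right)} = \frac{259 \sqrt{k}}{2}$
$222677 + H{\left(U{\left(10 \right)} \right)} = 222677 + \frac{259 \sqrt{\sqrt{\frac{1 + i \sqrt{2} \left(8 + 10\right)}{8 + 10}}}}{2} = 222677 + \frac{259 \sqrt{\sqrt{\frac{1 + i \sqrt{2} \cdot 18}{18}}}}{2} = 222677 + \frac{259 \sqrt{\sqrt{\frac{1 + 18 i \sqrt{2}}{18}}}}{2} = 222677 + \frac{259 \sqrt{\sqrt{\frac{1}{18} + i \sqrt{2}}}}{2} = 222677 + \frac{259 \sqrt[4]{\frac{1}{18} + i \sqrt{2}}}{2}$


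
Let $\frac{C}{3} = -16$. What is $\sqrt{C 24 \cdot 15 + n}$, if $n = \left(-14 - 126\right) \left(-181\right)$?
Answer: $2 \sqrt{2015} \approx 89.777$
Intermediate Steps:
$C = -48$ ($C = 3 \left(-16\right) = -48$)
$n = 25340$ ($n = \left(-140\right) \left(-181\right) = 25340$)
$\sqrt{C 24 \cdot 15 + n} = \sqrt{\left(-48\right) 24 \cdot 15 + 25340} = \sqrt{\left(-1152\right) 15 + 25340} = \sqrt{-17280 + 25340} = \sqrt{8060} = 2 \sqrt{2015}$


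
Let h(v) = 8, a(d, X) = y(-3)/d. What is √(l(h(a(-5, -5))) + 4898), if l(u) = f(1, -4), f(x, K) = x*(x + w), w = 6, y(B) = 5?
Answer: 3*√545 ≈ 70.036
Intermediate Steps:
a(d, X) = 5/d
f(x, K) = x*(6 + x) (f(x, K) = x*(x + 6) = x*(6 + x))
l(u) = 7 (l(u) = 1*(6 + 1) = 1*7 = 7)
√(l(h(a(-5, -5))) + 4898) = √(7 + 4898) = √4905 = 3*√545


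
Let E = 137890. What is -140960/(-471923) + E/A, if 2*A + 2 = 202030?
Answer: 39656197955/23835414961 ≈ 1.6638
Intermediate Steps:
A = 101014 (A = -1 + (½)*202030 = -1 + 101015 = 101014)
-140960/(-471923) + E/A = -140960/(-471923) + 137890/101014 = -140960*(-1/471923) + 137890*(1/101014) = 140960/471923 + 68945/50507 = 39656197955/23835414961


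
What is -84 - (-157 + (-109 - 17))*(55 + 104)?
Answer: 44913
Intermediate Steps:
-84 - (-157 + (-109 - 17))*(55 + 104) = -84 - (-157 - 126)*159 = -84 - (-283)*159 = -84 - 1*(-44997) = -84 + 44997 = 44913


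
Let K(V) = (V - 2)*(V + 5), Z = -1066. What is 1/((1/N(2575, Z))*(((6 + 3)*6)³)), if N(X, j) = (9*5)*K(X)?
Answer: 2765975/1458 ≈ 1897.1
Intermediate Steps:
K(V) = (-2 + V)*(5 + V)
N(X, j) = -450 + 45*X² + 135*X (N(X, j) = (9*5)*(-10 + X² + 3*X) = 45*(-10 + X² + 3*X) = -450 + 45*X² + 135*X)
1/((1/N(2575, Z))*(((6 + 3)*6)³)) = 1/((1/(-450 + 45*2575² + 135*2575))*(((6 + 3)*6)³)) = 1/((1/(-450 + 45*6630625 + 347625))*((9*6)³)) = 1/((1/(-450 + 298378125 + 347625))*(54³)) = 1/(1/298725300*157464) = (1/157464)/(1/298725300) = 298725300*(1/157464) = 2765975/1458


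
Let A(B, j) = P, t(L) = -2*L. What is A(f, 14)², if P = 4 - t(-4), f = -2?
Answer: 16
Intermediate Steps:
P = -4 (P = 4 - (-2)*(-4) = 4 - 1*8 = 4 - 8 = -4)
A(B, j) = -4
A(f, 14)² = (-4)² = 16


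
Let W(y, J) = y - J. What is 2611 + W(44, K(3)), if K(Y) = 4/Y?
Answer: 7961/3 ≈ 2653.7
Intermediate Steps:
2611 + W(44, K(3)) = 2611 + (44 - 4/3) = 2611 + 128/3 = 7961/3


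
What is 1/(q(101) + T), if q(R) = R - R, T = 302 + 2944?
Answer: 1/3246 ≈ 0.00030807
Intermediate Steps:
T = 3246
q(R) = 0
1/(q(101) + T) = 1/(0 + 3246) = 1/3246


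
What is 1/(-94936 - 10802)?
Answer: -1/105738 ≈ -9.4573e-6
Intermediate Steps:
1/(-94936 - 10802) = 1/(-105738) = -1/105738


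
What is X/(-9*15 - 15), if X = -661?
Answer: 661/150 ≈ 4.4067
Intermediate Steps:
X/(-9*15 - 15) = -661/(-9*15 - 15) = -661/(-135 - 15) = -661/(-150) = -661*(-1/150) = 661/150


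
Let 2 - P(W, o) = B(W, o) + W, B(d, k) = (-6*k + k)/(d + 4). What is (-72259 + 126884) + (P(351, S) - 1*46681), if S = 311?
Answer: 539556/71 ≈ 7599.4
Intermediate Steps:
B(d, k) = -5*k/(4 + d) (B(d, k) = (-5*k)/(4 + d) = -5*k/(4 + d))
P(W, o) = 2 - W + 5*o/(4 + W) (P(W, o) = 2 - (-5*o/(4 + W) + W) = 2 - (W - 5*o/(4 + W)) = 2 + (-W + 5*o/(4 + W)) = 2 - W + 5*o/(4 + W))
(-72259 + 126884) + (P(351, S) - 1*46681) = (-72259 + 126884) + ((5*311 + (2 - 1*351)*(4 + 351))/(4 + 351) - 1*46681) = 54625 + ((1555 + (2 - 351)*355)/355 - 46681) = 54625 + ((1555 - 349*355)/355 - 46681) = 54625 + ((1555 - 123895)/355 - 46681) = 54625 + ((1/355)*(-122340) - 46681) = 54625 + (-24468/71 - 46681) = 54625 - 3338819/71 = 539556/71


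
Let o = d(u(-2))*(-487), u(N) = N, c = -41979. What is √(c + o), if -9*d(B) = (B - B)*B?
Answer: I*√41979 ≈ 204.89*I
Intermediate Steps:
d(B) = 0 (d(B) = -(B - B)*B/9 = -0*B = -⅑*0 = 0)
o = 0 (o = 0*(-487) = 0)
√(c + o) = √(-41979 + 0) = √(-41979) = I*√41979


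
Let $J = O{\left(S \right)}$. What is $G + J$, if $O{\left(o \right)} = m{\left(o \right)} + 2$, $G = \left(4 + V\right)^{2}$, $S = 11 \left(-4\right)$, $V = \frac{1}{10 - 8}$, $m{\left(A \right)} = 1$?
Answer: $\frac{93}{4} \approx 23.25$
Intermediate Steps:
$V = \frac{1}{2} \approx 0.5$
$S = -44$
$G = \frac{81}{4}$ ($G = \left(4 + \frac{1}{2}\right)^{2} = \left(\frac{9}{2}\right)^{2} = \frac{81}{4} \approx 20.25$)
$O{\left(o \right)} = 3$ ($O{\left(o \right)} = 1 + 2 = 3$)
$J = 3$
$G + J = \frac{81}{4} + 3 = \frac{93}{4}$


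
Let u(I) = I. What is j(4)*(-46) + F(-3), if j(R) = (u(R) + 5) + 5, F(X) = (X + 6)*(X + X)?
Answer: -662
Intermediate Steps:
F(X) = 2*X*(6 + X) (F(X) = (6 + X)*(2*X) = 2*X*(6 + X))
j(R) = 10 + R (j(R) = (R + 5) + 5 = (5 + R) + 5 = 10 + R)
j(4)*(-46) + F(-3) = (10 + 4)*(-46) + 2*(-3)*(6 - 3) = 14*(-46) + 2*(-3)*3 = -644 - 18 = -662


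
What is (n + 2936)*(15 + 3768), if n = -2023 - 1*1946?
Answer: -3907839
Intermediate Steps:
n = -3969 (n = -2023 - 1946 = -3969)
(n + 2936)*(15 + 3768) = (-3969 + 2936)*(15 + 3768) = -1033*3783 = -3907839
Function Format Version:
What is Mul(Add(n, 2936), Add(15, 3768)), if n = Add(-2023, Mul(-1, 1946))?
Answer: -3907839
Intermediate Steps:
n = -3969 (n = Add(-2023, -1946) = -3969)
Mul(Add(n, 2936), Add(15, 3768)) = Mul(Add(-3969, 2936), Add(15, 3768)) = Mul(-1033, 3783) = -3907839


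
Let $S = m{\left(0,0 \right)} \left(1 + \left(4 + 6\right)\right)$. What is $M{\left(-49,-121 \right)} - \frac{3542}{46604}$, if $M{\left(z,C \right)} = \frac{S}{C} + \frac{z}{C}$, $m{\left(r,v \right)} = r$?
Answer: $\frac{927507}{2819542} \approx 0.32896$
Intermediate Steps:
$S = 0$ ($S = 0 \left(1 + \left(4 + 6\right)\right) = 0 \left(1 + 10\right) = 0 \cdot 11 = 0$)
$M{\left(z,C \right)} = \frac{z}{C}$ ($M{\left(z,C \right)} = \frac{0}{C} + \frac{z}{C} = 0 + \frac{z}{C} = \frac{z}{C}$)
$M{\left(-49,-121 \right)} - \frac{3542}{46604} = - \frac{49}{-121} - \frac{3542}{46604} = \left(-49\right) \left(- \frac{1}{121}\right) - \frac{1771}{23302} = \frac{49}{121} - \frac{1771}{23302} = \frac{927507}{2819542}$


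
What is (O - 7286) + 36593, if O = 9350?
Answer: 38657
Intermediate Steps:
(O - 7286) + 36593 = (9350 - 7286) + 36593 = 2064 + 36593 = 38657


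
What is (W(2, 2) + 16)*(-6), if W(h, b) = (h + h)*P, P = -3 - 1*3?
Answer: 48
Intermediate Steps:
P = -6 (P = -3 - 3 = -6)
W(h, b) = -12*h (W(h, b) = (h + h)*(-6) = (2*h)*(-6) = -12*h)
(W(2, 2) + 16)*(-6) = (-12*2 + 16)*(-6) = (-24 + 16)*(-6) = -8*(-6) = 48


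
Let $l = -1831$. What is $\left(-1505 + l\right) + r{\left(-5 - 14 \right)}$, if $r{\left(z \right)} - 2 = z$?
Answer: $-3353$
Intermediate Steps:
$r{\left(z \right)} = 2 + z$
$\left(-1505 + l\right) + r{\left(-5 - 14 \right)} = \left(-1505 - 1831\right) + \left(2 - 19\right) = -3336 + \left(2 - 19\right) = -3336 - 17 = -3353$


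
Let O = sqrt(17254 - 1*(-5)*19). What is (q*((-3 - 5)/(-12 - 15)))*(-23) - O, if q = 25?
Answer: -4600/27 - sqrt(17349) ≈ -302.09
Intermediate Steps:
O = sqrt(17349) (O = sqrt(17254 + 5*19) = sqrt(17254 + 95) = sqrt(17349) ≈ 131.72)
(q*((-3 - 5)/(-12 - 15)))*(-23) - O = (25*((-3 - 5)/(-12 - 15)))*(-23) - sqrt(17349) = (25*(-8/(-27)))*(-23) - sqrt(17349) = (25*(-8*(-1/27)))*(-23) - sqrt(17349) = (25*(8/27))*(-23) - sqrt(17349) = (200/27)*(-23) - sqrt(17349) = -4600/27 - sqrt(17349)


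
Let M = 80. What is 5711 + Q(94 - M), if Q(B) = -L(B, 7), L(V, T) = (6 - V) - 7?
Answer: 5726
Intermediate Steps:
L(V, T) = -1 - V
Q(B) = 1 + B (Q(B) = -(-1 - B) = 1 + B)
5711 + Q(94 - M) = 5711 + (1 + (94 - 1*80)) = 5711 + (1 + (94 - 80)) = 5711 + (1 + 14) = 5711 + 15 = 5726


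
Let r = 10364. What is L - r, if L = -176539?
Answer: -186903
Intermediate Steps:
L - r = -176539 - 1*10364 = -176539 - 10364 = -186903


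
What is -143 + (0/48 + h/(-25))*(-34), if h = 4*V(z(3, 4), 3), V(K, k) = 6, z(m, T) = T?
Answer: -2759/25 ≈ -110.36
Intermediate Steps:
h = 24 (h = 4*6 = 24)
-143 + (0/48 + h/(-25))*(-34) = -143 + (0/48 + 24/(-25))*(-34) = -143 + (0*(1/48) + 24*(-1/25))*(-34) = -143 + (0 - 24/25)*(-34) = -143 - 24/25*(-34) = -143 + 816/25 = -2759/25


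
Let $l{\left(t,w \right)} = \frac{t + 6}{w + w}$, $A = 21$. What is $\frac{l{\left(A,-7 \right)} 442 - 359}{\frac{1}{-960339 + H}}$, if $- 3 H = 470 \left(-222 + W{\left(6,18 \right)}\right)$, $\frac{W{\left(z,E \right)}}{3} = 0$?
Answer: $\frac{7848740320}{7} \approx 1.1212 \cdot 10^{9}$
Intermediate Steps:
$W{\left(z,E \right)} = 0$ ($W{\left(z,E \right)} = 3 \cdot 0 = 0$)
$H = 34780$ ($H = - \frac{470 \left(-222 + 0\right)}{3} = - \frac{470 \left(-222\right)}{3} = \left(- \frac{1}{3}\right) \left(-104340\right) = 34780$)
$l{\left(t,w \right)} = \frac{6 + t}{2 w}$
$\frac{l{\left(A,-7 \right)} 442 - 359}{\frac{1}{-960339 + H}} = \frac{\frac{6 + 21}{2 \left(-7\right)} 442 - 359}{\frac{1}{-960339 + 34780}} = \frac{\frac{1}{2} \left(- \frac{1}{7}\right) 27 \cdot 442 - 359}{\frac{1}{-925559}} = \frac{\left(- \frac{27}{14}\right) 442 - 359}{- \frac{1}{925559}} = \left(- \frac{5967}{7} - 359\right) \left(-925559\right) = \left(- \frac{8480}{7}\right) \left(-925559\right) = \frac{7848740320}{7}$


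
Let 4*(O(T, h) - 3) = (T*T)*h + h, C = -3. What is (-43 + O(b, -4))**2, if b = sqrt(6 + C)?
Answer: 1936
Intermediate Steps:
b = sqrt(3) (b = sqrt(6 - 3) = sqrt(3) ≈ 1.7320)
O(T, h) = 3 + h/4 + h*T**2/4 (O(T, h) = 3 + ((T*T)*h + h)/4 = 3 + (T**2*h + h)/4 = 3 + (h*T**2 + h)/4 = 3 + (h + h*T**2)/4 = 3 + (h/4 + h*T**2/4) = 3 + h/4 + h*T**2/4)
(-43 + O(b, -4))**2 = (-43 + (3 + (1/4)*(-4) + (1/4)*(-4)*(sqrt(3))**2))**2 = (-43 + (3 - 1 + (1/4)*(-4)*3))**2 = (-43 + (3 - 1 - 3))**2 = (-43 - 1)**2 = (-44)**2 = 1936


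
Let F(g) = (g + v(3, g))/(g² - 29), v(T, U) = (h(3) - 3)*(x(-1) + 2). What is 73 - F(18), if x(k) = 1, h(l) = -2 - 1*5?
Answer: 21547/295 ≈ 73.041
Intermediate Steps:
h(l) = -7 (h(l) = -2 - 5 = -7)
v(T, U) = -30 (v(T, U) = (-7 - 3)*(1 + 2) = -10*3 = -30)
F(g) = (-30 + g)/(-29 + g²) (F(g) = (g - 30)/(g² - 29) = (-30 + g)/(-29 + g²))
73 - F(18) = 73 - (-30 + 18)/(-29 + 18²) = 73 - (-12)/(-29 + 324) = 73 - (-12)/295 = 73 - 1*(-12/295) = 73 + 12/295 = 21547/295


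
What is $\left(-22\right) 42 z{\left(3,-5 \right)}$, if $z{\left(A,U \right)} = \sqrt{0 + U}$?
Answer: $- 924 i \sqrt{5} \approx - 2066.1 i$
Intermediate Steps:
$z{\left(A,U \right)} = \sqrt{U}$
$\left(-22\right) 42 z{\left(3,-5 \right)} = \left(-22\right) 42 \sqrt{-5} = - 924 i \sqrt{5}$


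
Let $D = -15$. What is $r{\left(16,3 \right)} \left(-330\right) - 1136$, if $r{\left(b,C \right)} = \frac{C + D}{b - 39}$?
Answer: $- \frac{30088}{23} \approx -1308.2$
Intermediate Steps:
$r{\left(b,C \right)} = \frac{-15 + C}{-39 + b}$ ($r{\left(b,C \right)} = \frac{C - 15}{b - 39} = \frac{-15 + C}{-39 + b}$)
$r{\left(16,3 \right)} \left(-330\right) - 1136 = \frac{-15 + 3}{-39 + 16} \left(-330\right) - 1136 = \frac{1}{-23} \left(-12\right) \left(-330\right) - 1136 = \left(- \frac{1}{23}\right) \left(-12\right) \left(-330\right) - 1136 = \frac{12}{23} \left(-330\right) - 1136 = - \frac{3960}{23} - 1136 = - \frac{30088}{23}$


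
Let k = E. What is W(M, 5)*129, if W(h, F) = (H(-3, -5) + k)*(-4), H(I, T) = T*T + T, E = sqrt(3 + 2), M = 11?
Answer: -10320 - 516*sqrt(5) ≈ -11474.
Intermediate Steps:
E = sqrt(5) ≈ 2.2361
H(I, T) = T + T**2 (H(I, T) = T**2 + T = T + T**2)
k = sqrt(5) ≈ 2.2361
W(h, F) = -80 - 4*sqrt(5) (W(h, F) = (-5*(1 - 5) + sqrt(5))*(-4) = (-5*(-4) + sqrt(5))*(-4) = (20 + sqrt(5))*(-4) = -80 - 4*sqrt(5))
W(M, 5)*129 = (-80 - 4*sqrt(5))*129 = -10320 - 516*sqrt(5)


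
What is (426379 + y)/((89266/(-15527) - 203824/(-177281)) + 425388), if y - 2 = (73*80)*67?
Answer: 2250728081498507/1170928251714258 ≈ 1.9222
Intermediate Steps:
y = 391282 (y = 2 + (73*80)*67 = 2 + 5840*67 = 2 + 391280 = 391282)
(426379 + y)/((89266/(-15527) - 203824/(-177281)) + 425388) = (426379 + 391282)/((89266/(-15527) - 203824/(-177281)) + 425388) = 817661/((89266*(-1/15527) - 203824*(-1/177281)) + 425388) = 817661/((-89266/15527 + 203824/177281) + 425388) = 817661/(-12660390498/2752642087 + 425388) = 817661/(1170928251714258/2752642087) = 817661*(2752642087/1170928251714258) = 2250728081498507/1170928251714258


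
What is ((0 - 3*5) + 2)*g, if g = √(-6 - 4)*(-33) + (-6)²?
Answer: -468 + 429*I*√10 ≈ -468.0 + 1356.6*I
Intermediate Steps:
g = 36 - 33*I*√10 (g = √(-10)*(-33) + 36 = (I*√10)*(-33) + 36 = -33*I*√10 + 36 = 36 - 33*I*√10 ≈ 36.0 - 104.36*I)
((0 - 3*5) + 2)*g = ((0 - 3*5) + 2)*(36 - 33*I*√10) = ((0 - 15) + 2)*(36 - 33*I*√10) = (-15 + 2)*(36 - 33*I*√10) = -13*(36 - 33*I*√10) = -468 + 429*I*√10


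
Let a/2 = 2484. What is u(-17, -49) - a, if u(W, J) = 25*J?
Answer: -6193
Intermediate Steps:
a = 4968 (a = 2*2484 = 4968)
u(-17, -49) - a = 25*(-49) - 1*4968 = -1225 - 4968 = -6193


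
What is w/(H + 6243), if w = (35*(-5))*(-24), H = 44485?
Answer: 525/6341 ≈ 0.082795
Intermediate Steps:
w = 4200 (w = -175*(-24) = 4200)
w/(H + 6243) = 4200/(44485 + 6243) = 4200/50728 = 4200*(1/50728) = 525/6341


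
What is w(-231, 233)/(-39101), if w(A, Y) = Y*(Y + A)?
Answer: -466/39101 ≈ -0.011918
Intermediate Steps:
w(A, Y) = Y*(A + Y)
w(-231, 233)/(-39101) = (233*(-231 + 233))/(-39101) = (233*2)*(-1/39101) = 466*(-1/39101) = -466/39101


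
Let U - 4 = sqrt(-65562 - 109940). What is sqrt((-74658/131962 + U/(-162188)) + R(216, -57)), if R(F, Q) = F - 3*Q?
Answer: sqrt(11063455964433801611020 - 176521054761467*I*sqrt(175502))/5350663214 ≈ 19.658 - 6.5698e-5*I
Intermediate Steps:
U = 4 + I*sqrt(175502) (U = 4 + sqrt(-65562 - 109940) = 4 + sqrt(-175502) = 4 + I*sqrt(175502) ≈ 4.0 + 418.93*I)
sqrt((-74658/131962 + U/(-162188)) + R(216, -57)) = sqrt((-74658/131962 + (4 + I*sqrt(175502))/(-162188)) + (216 - 3*(-57))) = sqrt((-74658*1/131962 + (4 + I*sqrt(175502))*(-1/162188)) + (216 + 171)) = sqrt((-37329/65981 + (-1/40547 - I*sqrt(175502)/162188)) + 387) = sqrt((-1513644944/2675331607 - I*sqrt(175502)/162188) + 387) = sqrt(1033839686965/2675331607 - I*sqrt(175502)/162188)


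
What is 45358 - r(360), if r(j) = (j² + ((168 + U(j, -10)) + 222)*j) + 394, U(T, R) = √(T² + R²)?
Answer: -225036 - 3600*√1297 ≈ -3.5469e+5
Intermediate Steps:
U(T, R) = √(R² + T²)
r(j) = 394 + j² + j*(390 + √(100 + j²)) (r(j) = (j² + ((168 + √((-10)² + j²)) + 222)*j) + 394 = (j² + ((168 + √(100 + j²)) + 222)*j) + 394 = (j² + (390 + √(100 + j²))*j) + 394 = (j² + j*(390 + √(100 + j²))) + 394 = 394 + j² + j*(390 + √(100 + j²)))
45358 - r(360) = 45358 - (394 + 360² + 390*360 + 360*√(100 + 360²)) = 45358 - (394 + 129600 + 140400 + 360*√(100 + 129600)) = 45358 - (394 + 129600 + 140400 + 360*√129700) = 45358 - (394 + 129600 + 140400 + 360*(10*√1297)) = 45358 - (394 + 129600 + 140400 + 3600*√1297) = 45358 - (270394 + 3600*√1297) = 45358 + (-270394 - 3600*√1297) = -225036 - 3600*√1297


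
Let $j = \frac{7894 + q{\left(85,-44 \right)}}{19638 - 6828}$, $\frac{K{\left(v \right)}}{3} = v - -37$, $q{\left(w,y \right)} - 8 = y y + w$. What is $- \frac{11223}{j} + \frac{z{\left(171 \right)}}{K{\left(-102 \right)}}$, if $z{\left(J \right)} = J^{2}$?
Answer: $- \frac{9441550431}{644995} \approx -14638.0$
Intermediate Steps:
$q{\left(w,y \right)} = 8 + w + y^{2}$ ($q{\left(w,y \right)} = 8 + \left(y y + w\right) = 8 + \left(y^{2} + w\right) = 8 + \left(w + y^{2}\right) = 8 + w + y^{2}$)
$K{\left(v \right)} = 111 + 3 v$ ($K{\left(v \right)} = 3 \left(v - -37\right) = 3 \left(v + 37\right) = 3 \left(37 + v\right) = 111 + 3 v$)
$j = \frac{9923}{12810}$ ($j = \frac{7894 + \left(8 + 85 + \left(-44\right)^{2}\right)}{19638 - 6828} = \frac{7894 + \left(8 + 85 + 1936\right)}{12810} = \left(7894 + 2029\right) \frac{1}{12810} = 9923 \cdot \frac{1}{12810} = \frac{9923}{12810} \approx 0.77463$)
$- \frac{11223}{j} + \frac{z{\left(171 \right)}}{K{\left(-102 \right)}} = - \frac{11223}{\frac{9923}{12810}} + \frac{171^{2}}{111 + 3 \left(-102\right)} = \left(-11223\right) \frac{12810}{9923} + \frac{29241}{111 - 306} = - \frac{143766630}{9923} + \frac{29241}{-195} = - \frac{143766630}{9923} + 29241 \left(- \frac{1}{195}\right) = - \frac{143766630}{9923} - \frac{9747}{65} = - \frac{9441550431}{644995}$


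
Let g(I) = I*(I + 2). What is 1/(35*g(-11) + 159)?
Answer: 1/3624 ≈ 0.00027594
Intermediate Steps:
g(I) = I*(2 + I)
1/(35*g(-11) + 159) = 1/(35*(-11*(2 - 11)) + 159) = 1/(35*(-11*(-9)) + 159) = 1/(35*99 + 159) = 1/(3465 + 159) = 1/3624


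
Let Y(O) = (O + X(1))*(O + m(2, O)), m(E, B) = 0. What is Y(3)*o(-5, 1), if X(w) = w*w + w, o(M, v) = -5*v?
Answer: -75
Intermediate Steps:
X(w) = w + w² (X(w) = w² + w = w + w²)
Y(O) = O*(2 + O) (Y(O) = (O + 1*(1 + 1))*(O + 0) = (O + 1*2)*O = (O + 2)*O = (2 + O)*O = O*(2 + O))
Y(3)*o(-5, 1) = (3*(2 + 3))*(-5*1) = (3*5)*(-5) = 15*(-5) = -75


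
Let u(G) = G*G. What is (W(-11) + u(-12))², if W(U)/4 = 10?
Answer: 33856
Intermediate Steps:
W(U) = 40 (W(U) = 4*10 = 40)
u(G) = G²
(W(-11) + u(-12))² = (40 + (-12)²)² = (40 + 144)² = 184² = 33856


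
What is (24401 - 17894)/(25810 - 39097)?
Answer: -2169/4429 ≈ -0.48973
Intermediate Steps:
(24401 - 17894)/(25810 - 39097) = 6507/(-13287) = 6507*(-1/13287) = -2169/4429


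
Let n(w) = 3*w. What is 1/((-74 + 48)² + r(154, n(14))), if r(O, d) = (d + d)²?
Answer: 1/7732 ≈ 0.00012933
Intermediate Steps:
r(O, d) = 4*d² (r(O, d) = (2*d)² = 4*d²)
1/((-74 + 48)² + r(154, n(14))) = 1/((-74 + 48)² + 4*(3*14)²) = 1/((-26)² + 4*42²) = 1/(676 + 4*1764) = 1/(676 + 7056) = 1/7732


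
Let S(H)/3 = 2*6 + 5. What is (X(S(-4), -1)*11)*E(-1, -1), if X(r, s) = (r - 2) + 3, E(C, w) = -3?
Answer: -1716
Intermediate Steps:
S(H) = 51 (S(H) = 3*(2*6 + 5) = 3*(12 + 5) = 3*17 = 51)
X(r, s) = 1 + r (X(r, s) = (-2 + r) + 3 = 1 + r)
(X(S(-4), -1)*11)*E(-1, -1) = ((1 + 51)*11)*(-3) = (52*11)*(-3) = 572*(-3) = -1716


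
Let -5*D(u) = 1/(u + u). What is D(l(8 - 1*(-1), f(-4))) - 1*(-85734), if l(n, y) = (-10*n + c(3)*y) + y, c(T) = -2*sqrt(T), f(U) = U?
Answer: 3705423527/43220 + sqrt(3)/10805 ≈ 85734.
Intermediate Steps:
l(n, y) = y - 10*n - 2*y*sqrt(3) (l(n, y) = (-10*n + (-2*sqrt(3))*y) + y = (-10*n - 2*y*sqrt(3)) + y = y - 10*n - 2*y*sqrt(3))
D(u) = -1/(10*u) (D(u) = -1/(5*(u + u)) = -1/(2*u)/5 = -1/(10*u))
D(l(8 - 1*(-1), f(-4))) - 1*(-85734) = -1/(10*(-4 - 10*(8 - 1*(-1)) - 2*(-4)*sqrt(3))) - 1*(-85734) = -1/(10*(-4 - 10*(8 + 1) + 8*sqrt(3))) + 85734 = -1/(10*(-4 - 10*9 + 8*sqrt(3))) + 85734 = -1/(10*(-4 - 90 + 8*sqrt(3))) + 85734 = -1/(10*(-94 + 8*sqrt(3))) + 85734 = 85734 - 1/(10*(-94 + 8*sqrt(3)))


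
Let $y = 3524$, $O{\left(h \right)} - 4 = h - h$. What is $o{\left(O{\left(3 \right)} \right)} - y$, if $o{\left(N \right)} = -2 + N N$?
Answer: $-3510$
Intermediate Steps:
$O{\left(h \right)} = 4$ ($O{\left(h \right)} = 4 + \left(h - h\right) = 4 + 0 = 4$)
$o{\left(N \right)} = -2 + N^{2}$
$o{\left(O{\left(3 \right)} \right)} - y = \left(-2 + 4^{2}\right) - 3524 = \left(-2 + 16\right) - 3524 = 14 - 3524 = -3510$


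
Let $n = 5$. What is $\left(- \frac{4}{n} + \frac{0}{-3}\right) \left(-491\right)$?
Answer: $\frac{1964}{5} \approx 392.8$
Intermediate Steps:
$\left(- \frac{4}{n} + \frac{0}{-3}\right) \left(-491\right) = \left(- \frac{4}{5} + \frac{0}{-3}\right) \left(-491\right) = \left(\left(-4\right) \frac{1}{5} + 0 \left(- \frac{1}{3}\right)\right) \left(-491\right) = \left(- \frac{4}{5} + 0\right) \left(-491\right) = \left(- \frac{4}{5}\right) \left(-491\right) = \frac{1964}{5}$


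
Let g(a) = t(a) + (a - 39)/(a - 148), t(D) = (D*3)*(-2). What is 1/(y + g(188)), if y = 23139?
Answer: 40/880589 ≈ 4.5424e-5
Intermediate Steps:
t(D) = -6*D (t(D) = (3*D)*(-2) = -6*D)
g(a) = -6*a + (-39 + a)/(-148 + a) (g(a) = -6*a + (a - 39)/(a - 148) = -6*a + (-39 + a)/(-148 + a))
1/(y + g(188)) = 1/(23139 + (-39 - 6*188**2 + 889*188)/(-148 + 188)) = 1/(23139 + (-39 - 6*35344 + 167132)/40) = 1/(23139 + (-39 - 212064 + 167132)/40) = 1/(23139 + (1/40)*(-44971)) = 1/(23139 - 44971/40) = 1/(880589/40) = 40/880589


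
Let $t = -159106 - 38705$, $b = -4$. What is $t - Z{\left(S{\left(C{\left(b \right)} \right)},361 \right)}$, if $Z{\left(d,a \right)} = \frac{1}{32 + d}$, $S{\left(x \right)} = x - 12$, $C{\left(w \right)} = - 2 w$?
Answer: $- \frac{5538709}{28} \approx -1.9781 \cdot 10^{5}$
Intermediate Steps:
$S{\left(x \right)} = -12 + x$
$t = -197811$ ($t = -159106 - 38705 = -197811$)
$t - Z{\left(S{\left(C{\left(b \right)} \right)},361 \right)} = -197811 - \frac{1}{32 - 4} = -197811 - \frac{1}{28} = - \frac{5538709}{28}$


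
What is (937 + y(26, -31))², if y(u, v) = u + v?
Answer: 868624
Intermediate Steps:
(937 + y(26, -31))² = (937 + (26 - 31))² = (937 - 5)² = 932² = 868624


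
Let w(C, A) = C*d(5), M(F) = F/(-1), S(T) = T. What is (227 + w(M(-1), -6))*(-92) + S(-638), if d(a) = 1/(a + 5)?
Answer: -107656/5 ≈ -21531.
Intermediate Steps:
M(F) = -F (M(F) = F*(-1) = -F)
d(a) = 1/(5 + a)
w(C, A) = C/10 (w(C, A) = C/(5 + 5) = C/10)
(227 + w(M(-1), -6))*(-92) + S(-638) = (227 + (-1*(-1))/10)*(-92) - 638 = (227 + (⅒)*1)*(-92) - 638 = (227 + ⅒)*(-92) - 638 = (2271/10)*(-92) - 638 = -104466/5 - 638 = -107656/5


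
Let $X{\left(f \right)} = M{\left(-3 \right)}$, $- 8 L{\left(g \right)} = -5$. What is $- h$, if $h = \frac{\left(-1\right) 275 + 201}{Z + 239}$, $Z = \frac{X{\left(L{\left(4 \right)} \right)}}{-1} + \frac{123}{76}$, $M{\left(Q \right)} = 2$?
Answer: $\frac{5624}{18135} \approx 0.31012$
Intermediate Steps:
$L{\left(g \right)} = \frac{5}{8}$ ($L{\left(g \right)} = \left(- \frac{1}{8}\right) \left(-5\right) = \frac{5}{8}$)
$X{\left(f \right)} = 2$
$Z = - \frac{29}{76}$ ($Z = \frac{2}{-1} + \frac{123}{76} = 2 \left(-1\right) + 123 \cdot \frac{1}{76} = -2 + \frac{123}{76} = - \frac{29}{76} \approx -0.38158$)
$h = - \frac{5624}{18135}$ ($h = \frac{\left(-1\right) 275 + 201}{- \frac{29}{76} + 239} = \frac{-275 + 201}{\frac{18135}{76}} = \left(-74\right) \frac{76}{18135} = - \frac{5624}{18135} \approx -0.31012$)
$- h = \left(-1\right) \left(- \frac{5624}{18135}\right) = \frac{5624}{18135}$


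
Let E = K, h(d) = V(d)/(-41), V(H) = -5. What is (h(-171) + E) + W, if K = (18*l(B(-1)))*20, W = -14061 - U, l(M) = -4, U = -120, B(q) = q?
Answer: -630616/41 ≈ -15381.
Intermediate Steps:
h(d) = 5/41 (h(d) = -5/(-41) = -5*(-1/41) = 5/41)
W = -13941 (W = -14061 - 1*(-120) = -14061 + 120 = -13941)
K = -1440 (K = (18*(-4))*20 = -72*20 = -1440)
E = -1440
(h(-171) + E) + W = (5/41 - 1440) - 13941 = -59035/41 - 13941 = -630616/41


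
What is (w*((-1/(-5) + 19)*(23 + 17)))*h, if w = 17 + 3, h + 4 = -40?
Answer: -675840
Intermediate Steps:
h = -44 (h = -4 - 40 = -44)
w = 20
(w*((-1/(-5) + 19)*(23 + 17)))*h = (20*((-1/(-5) + 19)*(23 + 17)))*(-44) = (20*((-1*(-⅕) + 19)*40))*(-44) = (20*((⅕ + 19)*40))*(-44) = (20*((96/5)*40))*(-44) = (20*768)*(-44) = 15360*(-44) = -675840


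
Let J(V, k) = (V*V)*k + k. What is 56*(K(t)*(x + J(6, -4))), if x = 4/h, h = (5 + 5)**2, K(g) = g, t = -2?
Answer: 414288/25 ≈ 16572.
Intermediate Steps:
J(V, k) = k + k*V**2 (J(V, k) = V**2*k + k = k*V**2 + k = k + k*V**2)
h = 100 (h = 10**2 = 100)
x = 1/25 (x = 4/100 = 4*(1/100) = 1/25 ≈ 0.040000)
56*(K(t)*(x + J(6, -4))) = 56*(-2*(1/25 - 4*(1 + 6**2))) = 56*(-2*(1/25 - 4*(1 + 36))) = 56*(-2*(1/25 - 4*37)) = 56*(-2*(1/25 - 148)) = 56*(-2*(-3699/25)) = 56*(7398/25) = 414288/25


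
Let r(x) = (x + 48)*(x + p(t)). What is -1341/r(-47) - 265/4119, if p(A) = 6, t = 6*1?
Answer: 5512714/168879 ≈ 32.643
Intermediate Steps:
t = 6
r(x) = (6 + x)*(48 + x) (r(x) = (x + 48)*(x + 6) = (48 + x)*(6 + x) = (6 + x)*(48 + x))
-1341/r(-47) - 265/4119 = -1341/(288 + (-47)**2 + 54*(-47)) - 265/4119 = -1341/(288 + 2209 - 2538) - 265*1/4119 = -1341/(-41) - 265/4119 = -1341*(-1/41) - 265/4119 = 1341/41 - 265/4119 = 5512714/168879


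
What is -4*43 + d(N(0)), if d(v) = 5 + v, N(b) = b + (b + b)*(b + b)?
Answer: -167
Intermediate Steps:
N(b) = b + 4*b² (N(b) = b + (2*b)*(2*b) = b + 4*b²)
-4*43 + d(N(0)) = -4*43 + (5 + 0*(1 + 4*0)) = -172 + (5 + 0*(1 + 0)) = -172 + (5 + 0*1) = -172 + (5 + 0) = -172 + 5 = -167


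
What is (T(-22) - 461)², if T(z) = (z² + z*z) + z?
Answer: 235225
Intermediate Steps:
T(z) = z + 2*z² (T(z) = (z² + z²) + z = 2*z² + z = z + 2*z²)
(T(-22) - 461)² = (-22*(1 + 2*(-22)) - 461)² = (-22*(1 - 44) - 461)² = (-22*(-43) - 461)² = (946 - 461)² = 485² = 235225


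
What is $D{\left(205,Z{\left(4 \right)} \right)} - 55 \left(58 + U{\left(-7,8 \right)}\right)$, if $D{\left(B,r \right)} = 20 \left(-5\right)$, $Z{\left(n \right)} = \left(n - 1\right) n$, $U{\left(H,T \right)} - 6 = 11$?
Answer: $-4225$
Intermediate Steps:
$U{\left(H,T \right)} = 17$ ($U{\left(H,T \right)} = 6 + 11 = 17$)
$Z{\left(n \right)} = n \left(-1 + n\right)$ ($Z{\left(n \right)} = \left(-1 + n\right) n = n \left(-1 + n\right)$)
$D{\left(B,r \right)} = -100$
$D{\left(205,Z{\left(4 \right)} \right)} - 55 \left(58 + U{\left(-7,8 \right)}\right) = -100 - 55 \left(58 + 17\right) = -100 - 55 \cdot 75 = -100 - 4125 = -4225$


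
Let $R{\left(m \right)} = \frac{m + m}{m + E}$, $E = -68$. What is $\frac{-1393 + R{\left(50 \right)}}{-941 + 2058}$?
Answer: $- \frac{12587}{10053} \approx -1.2521$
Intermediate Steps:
$R{\left(m \right)} = \frac{2 m}{-68 + m}$ ($R{\left(m \right)} = \frac{m + m}{m - 68} = \frac{2 m}{-68 + m}$)
$\frac{-1393 + R{\left(50 \right)}}{-941 + 2058} = \frac{-1393 + 2 \cdot 50 \frac{1}{-68 + 50}}{-941 + 2058} = \frac{-1393 + 2 \cdot 50 \frac{1}{-18}}{1117} = \left(-1393 + 2 \cdot 50 \left(- \frac{1}{18}\right)\right) \frac{1}{1117} = \left(-1393 - \frac{50}{9}\right) \frac{1}{1117} = \left(- \frac{12587}{9}\right) \frac{1}{1117} = - \frac{12587}{10053}$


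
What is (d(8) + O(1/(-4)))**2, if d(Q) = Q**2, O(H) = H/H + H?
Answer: 67081/16 ≈ 4192.6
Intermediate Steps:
O(H) = 1 + H
(d(8) + O(1/(-4)))**2 = (8**2 + (1 + 1/(-4)))**2 = (64 + (1 - 1/4))**2 = (64 + 3/4)**2 = (259/4)**2 = 67081/16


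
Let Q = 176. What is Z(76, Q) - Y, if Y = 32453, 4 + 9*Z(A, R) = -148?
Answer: -292229/9 ≈ -32470.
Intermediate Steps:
Z(A, R) = -152/9 (Z(A, R) = -4/9 + (⅑)*(-148) = -4/9 - 148/9 = -152/9)
Z(76, Q) - Y = -152/9 - 1*32453 = -152/9 - 32453 = -292229/9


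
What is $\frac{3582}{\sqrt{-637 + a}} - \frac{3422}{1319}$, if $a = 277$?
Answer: $- \frac{3422}{1319} - \frac{597 i \sqrt{10}}{10} \approx -2.5944 - 188.79 i$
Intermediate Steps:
$\frac{3582}{\sqrt{-637 + a}} - \frac{3422}{1319} = \frac{3582}{\sqrt{-637 + 277}} - \frac{3422}{1319} = \frac{3582}{\sqrt{-360}} - \frac{3422}{1319} = \frac{3582}{6 i \sqrt{10}} - \frac{3422}{1319} = 3582 \left(- \frac{i \sqrt{10}}{60}\right) - \frac{3422}{1319} = - \frac{597 i \sqrt{10}}{10} - \frac{3422}{1319} = - \frac{3422}{1319} - \frac{597 i \sqrt{10}}{10}$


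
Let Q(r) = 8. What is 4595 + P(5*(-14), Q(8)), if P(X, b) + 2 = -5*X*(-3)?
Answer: 3543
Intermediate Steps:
P(X, b) = -2 + 15*X (P(X, b) = -2 - 5*X*(-3) = -2 + 15*X)
4595 + P(5*(-14), Q(8)) = 4595 + (-2 + 15*(5*(-14))) = 4595 + (-2 + 15*(-70)) = 4595 + (-2 - 1050) = 4595 - 1052 = 3543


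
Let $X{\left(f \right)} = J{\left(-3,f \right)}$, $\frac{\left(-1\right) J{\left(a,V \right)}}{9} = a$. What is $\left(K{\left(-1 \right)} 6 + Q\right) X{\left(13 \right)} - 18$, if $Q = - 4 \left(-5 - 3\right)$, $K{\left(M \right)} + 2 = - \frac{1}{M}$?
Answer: $684$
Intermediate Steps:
$J{\left(a,V \right)} = - 9 a$
$X{\left(f \right)} = 27$ ($X{\left(f \right)} = \left(-9\right) \left(-3\right) = 27$)
$K{\left(M \right)} = -2 - \frac{1}{M}$
$Q = 32$ ($Q = \left(-4\right) \left(-8\right) = 32$)
$\left(K{\left(-1 \right)} 6 + Q\right) X{\left(13 \right)} - 18 = \left(\left(-2 - \frac{1}{-1}\right) 6 + 32\right) 27 - 18 = \left(\left(-2 - -1\right) 6 + 32\right) 27 - 18 = \left(\left(-2 + 1\right) 6 + 32\right) 27 - 18 = \left(\left(-1\right) 6 + 32\right) 27 - 18 = \left(-6 + 32\right) 27 - 18 = 26 \cdot 27 - 18 = 702 - 18 = 684$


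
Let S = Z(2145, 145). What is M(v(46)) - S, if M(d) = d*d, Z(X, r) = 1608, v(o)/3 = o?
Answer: 17436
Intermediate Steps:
v(o) = 3*o
M(d) = d²
S = 1608
M(v(46)) - S = (3*46)² - 1*1608 = 138² - 1608 = 19044 - 1608 = 17436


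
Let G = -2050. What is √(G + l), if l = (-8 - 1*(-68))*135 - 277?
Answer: √5773 ≈ 75.980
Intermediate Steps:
l = 7823 (l = (-8 + 68)*135 - 277 = 60*135 - 277 = 8100 - 277 = 7823)
√(G + l) = √(-2050 + 7823) = √5773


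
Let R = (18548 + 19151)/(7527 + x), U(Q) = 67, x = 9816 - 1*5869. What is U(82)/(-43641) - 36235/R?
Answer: -18144201705823/1645222059 ≈ -11028.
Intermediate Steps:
x = 3947 (x = 9816 - 5869 = 3947)
R = 37699/11474 (R = (18548 + 19151)/(7527 + 3947) = 37699/11474 ≈ 3.2856)
U(82)/(-43641) - 36235/R = 67/(-43641) - 36235/37699/11474 = 67*(-1/43641) - 36235*11474/37699 = -67/43641 - 415760390/37699 = -18144201705823/1645222059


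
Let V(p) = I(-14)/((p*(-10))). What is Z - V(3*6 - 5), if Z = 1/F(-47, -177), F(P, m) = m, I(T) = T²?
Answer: 17281/11505 ≈ 1.5020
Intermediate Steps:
Z = -1/177 (Z = 1/(-177) = -1/177 ≈ -0.0056497)
V(p) = -98/(5*p) (V(p) = (-14)²/((p*(-10))) = 196/((-10*p)) = 196*(-1/(10*p)) = -98/(5*p))
Z - V(3*6 - 5) = -1/177 - (-98)/(5*(3*6 - 5)) = -1/177 - (-98)/(5*(18 - 5)) = -1/177 - (-98)/(5*13) = -1/177 - 1*(-98/65) = -1/177 + 98/65 = 17281/11505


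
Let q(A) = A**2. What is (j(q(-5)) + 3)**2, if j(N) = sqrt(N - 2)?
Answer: (3 + sqrt(23))**2 ≈ 60.775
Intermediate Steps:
j(N) = sqrt(-2 + N)
(j(q(-5)) + 3)**2 = (sqrt(-2 + (-5)**2) + 3)**2 = (sqrt(-2 + 25) + 3)**2 = (sqrt(23) + 3)**2 = (3 + sqrt(23))**2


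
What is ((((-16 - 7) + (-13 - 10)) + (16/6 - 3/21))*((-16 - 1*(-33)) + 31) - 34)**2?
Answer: 220403716/49 ≈ 4.4980e+6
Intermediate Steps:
((((-16 - 7) + (-13 - 10)) + (16/6 - 3/21))*((-16 - 1*(-33)) + 31) - 34)**2 = (((-23 - 23) + (16*(1/6) - 3*1/21))*((-16 + 33) + 31) - 34)**2 = ((-46 + (8/3 - 1/7))*(17 + 31) - 34)**2 = ((-46 + 53/21)*48 - 34)**2 = (-913/21*48 - 34)**2 = (-14608/7 - 34)**2 = (-14846/7)**2 = 220403716/49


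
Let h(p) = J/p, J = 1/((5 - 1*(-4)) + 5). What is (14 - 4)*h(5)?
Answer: 1/7 ≈ 0.14286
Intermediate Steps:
J = 1/14 (J = 1/((5 + 4) + 5) = 1/(9 + 5) = 1/14 ≈ 0.071429)
h(p) = 1/(14*p)
(14 - 4)*h(5) = (14 - 4)*((1/14)/5) = 10*((1/14)*(1/5)) = 10*(1/70) = 1/7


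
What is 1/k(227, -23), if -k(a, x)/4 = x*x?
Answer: -1/2116 ≈ -0.00047259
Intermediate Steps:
k(a, x) = -4*x² (k(a, x) = -4*x*x = -4*x²)
1/k(227, -23) = 1/(-4*(-23)²) = 1/(-4*529) = 1/(-2116) = -1/2116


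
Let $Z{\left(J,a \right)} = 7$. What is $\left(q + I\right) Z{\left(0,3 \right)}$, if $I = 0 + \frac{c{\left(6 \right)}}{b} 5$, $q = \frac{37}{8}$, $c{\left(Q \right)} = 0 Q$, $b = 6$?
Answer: $\frac{259}{8} \approx 32.375$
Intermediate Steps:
$c{\left(Q \right)} = 0$
$q = \frac{37}{8}$ ($q = 37 \cdot \frac{1}{8} = \frac{37}{8} \approx 4.625$)
$I = 0$ ($I = 0 + \frac{0}{6} \cdot 5 = 0 + 0 \cdot \frac{1}{6} \cdot 5 = 0 + 0 \cdot 5 = 0 + 0 = 0$)
$\left(q + I\right) Z{\left(0,3 \right)} = \left(\frac{37}{8} + 0\right) 7 = \frac{37}{8} \cdot 7 = \frac{259}{8}$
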